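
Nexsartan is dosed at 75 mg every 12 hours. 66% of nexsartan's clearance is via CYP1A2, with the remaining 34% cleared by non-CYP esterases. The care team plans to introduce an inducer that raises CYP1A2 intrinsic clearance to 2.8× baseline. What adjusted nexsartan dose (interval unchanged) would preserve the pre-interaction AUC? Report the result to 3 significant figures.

The CYP1A2 pathway (66% of clearance) is boosted to 2.8× activity: 0.66 × 2.8 = 1.848.
Non-CYP routes (34%) are unchanged.
CL_new/CL_old = 1.848 + 0.34 = 2.188.
Exposure is unchanged when dose changes in proportion to clearance. New dose = 75 mg × 2.188 = 164 mg.

164 mg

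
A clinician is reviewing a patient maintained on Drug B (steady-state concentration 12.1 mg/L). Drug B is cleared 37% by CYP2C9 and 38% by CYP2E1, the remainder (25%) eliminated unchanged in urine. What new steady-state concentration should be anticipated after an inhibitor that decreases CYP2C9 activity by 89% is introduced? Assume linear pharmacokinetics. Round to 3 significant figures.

CYP2C9: 0.37 × 0.11 = 0.0407
CYP2E1: 0.38 (unchanged)
Other: 0.25 (unchanged)
CL_new/CL_old = 0.0407 + 0.38 + 0.25 = 0.6707.
New steady-state concentration = baseline ÷ relative clearance = 12.1 / 0.6707 = 18.0 mg/L.

18.0 mg/L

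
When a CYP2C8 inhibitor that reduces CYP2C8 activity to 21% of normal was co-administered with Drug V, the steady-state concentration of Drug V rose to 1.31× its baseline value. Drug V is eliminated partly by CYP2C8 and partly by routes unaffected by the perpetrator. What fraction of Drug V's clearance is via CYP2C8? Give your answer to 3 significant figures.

0.300

Let fm be the CYP2C8 fraction. New clearance relative to baseline = fm × 0.21 + (1 − fm).
Steady-state concentration ratio = 1 / (new CL fraction), so new CL fraction = 1 / 1.31 = 0.7634.
fm × 0.21 + 1 − fm = 0.7634  ⇒  fm × (0.21 − 1) = −0.2366  ⇒  fm = 0.300.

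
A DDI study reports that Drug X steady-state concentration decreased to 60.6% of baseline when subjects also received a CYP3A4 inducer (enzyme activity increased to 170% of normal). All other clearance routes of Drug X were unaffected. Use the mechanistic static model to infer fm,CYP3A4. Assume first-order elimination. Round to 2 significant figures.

CL'/CL = 1 / 0.606 = 1.65
1.7·fm + (1 − fm) = 1.65
fm = (1.65 − 1) / (1.7 − 1) = 0.93

0.93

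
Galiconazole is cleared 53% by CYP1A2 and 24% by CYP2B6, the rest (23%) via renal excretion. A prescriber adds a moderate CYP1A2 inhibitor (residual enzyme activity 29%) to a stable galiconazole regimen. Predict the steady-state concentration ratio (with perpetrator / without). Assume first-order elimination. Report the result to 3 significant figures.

1.60

The CYP1A2 pathway (53% of clearance) falls to 0.29× activity: 0.53 × 0.29 = 0.1537.
CYP2B6 (24%) and the residual 23% are unaffected.
Relative clearance = 0.1537 + 0.24 + 0.23 = 0.6237.
Steady-state concentration is inversely proportional to clearance, so the fold-change is 1 / 0.6237 = 1.60.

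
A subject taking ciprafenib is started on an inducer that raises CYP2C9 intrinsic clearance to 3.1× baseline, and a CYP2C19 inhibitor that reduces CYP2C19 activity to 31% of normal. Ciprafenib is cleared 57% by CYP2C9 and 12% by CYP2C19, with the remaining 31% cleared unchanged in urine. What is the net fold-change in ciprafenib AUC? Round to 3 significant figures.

0.473

CYP2C9: 0.57 × 3.1 = 1.767
CYP2C19: 0.12 × 0.31 = 0.0372
Other: 0.31 (unchanged)
Relative clearance = 1.767 + 0.0372 + 0.31 = 2.1142.
AUC ∝ 1/CL: fold-change = 1 / 2.1142 = 0.473.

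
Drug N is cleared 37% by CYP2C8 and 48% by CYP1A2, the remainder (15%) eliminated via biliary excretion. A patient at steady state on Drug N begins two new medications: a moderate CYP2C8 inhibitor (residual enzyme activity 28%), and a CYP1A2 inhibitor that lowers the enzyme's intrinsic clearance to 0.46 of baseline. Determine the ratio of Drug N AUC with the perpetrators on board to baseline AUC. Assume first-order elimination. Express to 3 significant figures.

2.11

The CYP2C8 pathway (37% of clearance) falls to 0.28× activity: 0.37 × 0.28 = 0.1036.
The CYP1A2 pathway (48% of clearance) is reduced to 0.46× activity: 0.48 × 0.46 = 0.2208.
The remaining 15% of clearance is unaffected.
CL_new/CL_old = 0.1036 + 0.2208 + 0.15 = 0.4744.
Net AUC ratio = 1 / 0.4744 = 2.11.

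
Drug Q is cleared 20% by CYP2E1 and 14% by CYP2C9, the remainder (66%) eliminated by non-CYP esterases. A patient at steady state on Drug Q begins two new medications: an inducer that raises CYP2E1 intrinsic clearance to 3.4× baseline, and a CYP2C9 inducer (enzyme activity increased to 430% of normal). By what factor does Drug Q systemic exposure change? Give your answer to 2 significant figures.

The CYP2E1 pathway (20% of clearance) rises to 3.4× activity: 0.2 × 3.4 = 0.68.
The CYP2C9 pathway (14% of clearance) is boosted to 4.3× activity: 0.14 × 4.3 = 0.602.
Non-CYP routes (66%) are unchanged.
CL_new/CL_old = 0.68 + 0.602 + 0.66 = 1.942.
Systemic exposure ∝ 1/CL: fold-change = 1 / 1.942 = 0.51.

0.51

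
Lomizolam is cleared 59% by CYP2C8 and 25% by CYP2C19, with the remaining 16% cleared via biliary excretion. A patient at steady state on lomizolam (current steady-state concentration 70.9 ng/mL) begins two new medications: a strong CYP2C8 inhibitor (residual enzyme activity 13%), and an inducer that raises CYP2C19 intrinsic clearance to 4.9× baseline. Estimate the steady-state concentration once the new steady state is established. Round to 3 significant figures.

CYP2C8: 0.59 × 0.13 = 0.0767
CYP2C19: 0.25 × 4.9 = 1.225
Other: 0.16 (unchanged)
Relative clearance = 0.0767 + 1.225 + 0.16 = 1.4617.
Dividing the baseline by the relative clearance: 70.9 / 1.4617 = 48.5 ng/mL.

48.5 ng/mL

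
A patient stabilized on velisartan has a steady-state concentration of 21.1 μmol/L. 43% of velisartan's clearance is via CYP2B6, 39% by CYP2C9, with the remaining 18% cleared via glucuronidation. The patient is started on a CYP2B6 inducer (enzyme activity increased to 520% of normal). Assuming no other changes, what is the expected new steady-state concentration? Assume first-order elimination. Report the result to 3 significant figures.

7.52 μmol/L

The CYP2B6 pathway (43% of clearance) increases to 5.2× activity: 0.43 × 5.2 = 2.236.
CYP2C9 (39%) and the residual 18% are unaffected.
Relative clearance = 2.236 + 0.39 + 0.18 = 2.806.
Steady-state concentration ∝ 1/CL, so new value = 21.1 / 2.806 = 7.52 μmol/L.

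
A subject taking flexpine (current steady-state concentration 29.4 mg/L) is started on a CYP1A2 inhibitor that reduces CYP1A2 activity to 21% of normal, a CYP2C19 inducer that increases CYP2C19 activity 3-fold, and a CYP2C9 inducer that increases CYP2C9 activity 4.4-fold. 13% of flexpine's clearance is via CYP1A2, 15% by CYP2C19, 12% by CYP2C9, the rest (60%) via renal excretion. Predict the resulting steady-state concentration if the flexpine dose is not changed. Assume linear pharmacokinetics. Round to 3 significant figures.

The CYP1A2 pathway (13% of clearance) is reduced to 0.21× activity: 0.13 × 0.21 = 0.0273.
The CYP2C19 pathway (15% of clearance) increases to 3× activity: 0.15 × 3 = 0.45.
The CYP2C9 pathway (12% of clearance) is boosted to 4.4× activity: 0.12 × 4.4 = 0.528.
The remaining 60% of clearance is unaffected.
Relative clearance = 0.0273 + 0.45 + 0.528 + 0.6 = 1.6053.
Dividing the baseline by the relative clearance: 29.4 / 1.6053 = 18.3 mg/L.

18.3 mg/L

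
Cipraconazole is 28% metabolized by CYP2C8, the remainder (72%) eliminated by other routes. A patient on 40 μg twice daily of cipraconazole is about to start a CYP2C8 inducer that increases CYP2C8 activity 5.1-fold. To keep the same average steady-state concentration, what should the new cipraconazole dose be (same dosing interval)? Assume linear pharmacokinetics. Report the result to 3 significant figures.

85.9 μg

The CYP2C8 pathway (28% of clearance) rises to 5.1× activity: 0.28 × 5.1 = 1.428.
Non-CYP routes (72%) are unchanged.
CL_new/CL_old = 1.428 + 0.72 = 2.148.
Css,avg = (dose rate)/CL, so holding Css fixed requires dose ∝ CL: 40 × 2.148 = 85.9 μg.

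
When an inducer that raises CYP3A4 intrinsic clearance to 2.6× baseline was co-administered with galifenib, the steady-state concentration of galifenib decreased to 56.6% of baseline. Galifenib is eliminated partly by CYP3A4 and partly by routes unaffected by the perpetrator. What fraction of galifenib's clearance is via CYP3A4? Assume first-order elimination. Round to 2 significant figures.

0.48

CL'/CL = 1 / 0.566 = 1.767
2.6·fm + (1 − fm) = 1.767
fm = (1.767 − 1) / (2.6 − 1) = 0.48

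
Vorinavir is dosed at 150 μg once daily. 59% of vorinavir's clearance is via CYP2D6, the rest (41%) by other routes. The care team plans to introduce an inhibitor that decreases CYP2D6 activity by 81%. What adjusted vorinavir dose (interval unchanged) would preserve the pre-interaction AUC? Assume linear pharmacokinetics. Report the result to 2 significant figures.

CYP2D6: 0.59 × 0.19 = 0.1121
Other: 0.41 (unchanged)
Relative clearance = 0.1121 + 0.41 = 0.5221.
Css,avg = (dose rate)/CL, so holding Css fixed requires dose ∝ CL: 150 × 0.5221 = 78 μg.

78 μg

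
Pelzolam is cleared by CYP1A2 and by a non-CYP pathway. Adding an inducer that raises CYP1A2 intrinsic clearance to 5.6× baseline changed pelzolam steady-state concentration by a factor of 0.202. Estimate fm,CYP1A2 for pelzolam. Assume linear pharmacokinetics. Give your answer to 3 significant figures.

Let x = fm,CYP1A2. Because steady-state concentration ∝ 1/CL, relative clearance rose to 1/0.202 = 4.95.
Setting x·5.6 + (1 − x) = 4.95 and solving: x = (4.95 − 1)/(5.6 − 1) = 0.859.

0.859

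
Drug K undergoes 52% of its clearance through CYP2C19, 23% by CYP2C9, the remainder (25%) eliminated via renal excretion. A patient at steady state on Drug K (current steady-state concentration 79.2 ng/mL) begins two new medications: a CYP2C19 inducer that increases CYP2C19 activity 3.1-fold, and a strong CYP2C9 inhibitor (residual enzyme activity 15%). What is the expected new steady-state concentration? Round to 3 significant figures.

41.8 ng/mL

The CYP2C19 pathway (52% of clearance) is boosted to 3.1× activity: 0.52 × 3.1 = 1.612.
The CYP2C9 pathway (23% of clearance) is reduced to 0.15× activity: 0.23 × 0.15 = 0.0345.
The remaining 25% of clearance is unaffected.
New clearance relative to baseline: 1.612 + 0.0345 + 0.25 = 1.8965.
Dividing the baseline by the relative clearance: 79.2 / 1.8965 = 41.8 ng/mL.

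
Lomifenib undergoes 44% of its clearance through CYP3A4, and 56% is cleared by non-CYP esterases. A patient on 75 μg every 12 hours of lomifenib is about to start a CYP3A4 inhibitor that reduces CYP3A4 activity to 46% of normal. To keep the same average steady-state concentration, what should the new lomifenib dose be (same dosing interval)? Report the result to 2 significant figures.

The CYP3A4 pathway (44% of clearance) falls to 0.46× activity: 0.44 × 0.46 = 0.2024.
The remaining 56% of clearance is unaffected.
CL_new/CL_old = 0.2024 + 0.56 = 0.7624.
To maintain the same steady-state level, dose must scale with clearance: new dose = 75 × 0.7624 = 57 μg.

57 μg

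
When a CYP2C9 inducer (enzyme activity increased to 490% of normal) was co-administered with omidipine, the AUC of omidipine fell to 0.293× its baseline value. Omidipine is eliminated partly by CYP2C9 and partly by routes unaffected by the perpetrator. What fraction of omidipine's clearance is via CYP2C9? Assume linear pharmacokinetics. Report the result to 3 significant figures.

CL'/CL = 1 / 0.293 = 3.413
4.9·fm + (1 − fm) = 3.413
fm = (3.413 − 1) / (4.9 − 1) = 0.619

0.619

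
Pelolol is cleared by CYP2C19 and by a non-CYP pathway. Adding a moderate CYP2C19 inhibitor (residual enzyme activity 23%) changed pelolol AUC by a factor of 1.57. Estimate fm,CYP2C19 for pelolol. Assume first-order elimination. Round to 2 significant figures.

CL'/CL = 1 / 1.57 = 0.6369
0.23·fm + (1 − fm) = 0.6369
fm = (0.6369 − 1) / (0.23 − 1) = 0.47

0.47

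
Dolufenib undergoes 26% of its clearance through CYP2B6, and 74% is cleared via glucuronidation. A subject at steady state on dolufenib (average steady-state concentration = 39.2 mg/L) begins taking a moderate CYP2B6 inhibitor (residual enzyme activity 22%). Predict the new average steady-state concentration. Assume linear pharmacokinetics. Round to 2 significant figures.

49 mg/L

The CYP2B6 pathway (26% of clearance) falls to 0.22× activity: 0.26 × 0.22 = 0.0572.
The remaining 74% of clearance is unaffected.
Relative clearance = 0.0572 + 0.74 = 0.7972.
With dosing unchanged, average steady-state concentration scales as 1/CL: 39.2 / 0.7972 = 49 mg/L.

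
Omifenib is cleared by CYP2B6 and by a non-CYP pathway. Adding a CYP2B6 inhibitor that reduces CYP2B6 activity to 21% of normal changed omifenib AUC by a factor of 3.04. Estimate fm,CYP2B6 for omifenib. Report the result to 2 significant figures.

CL'/CL = 1 / 3.04 = 0.3289
0.21·fm + (1 − fm) = 0.3289
fm = (0.3289 − 1) / (0.21 − 1) = 0.85

0.85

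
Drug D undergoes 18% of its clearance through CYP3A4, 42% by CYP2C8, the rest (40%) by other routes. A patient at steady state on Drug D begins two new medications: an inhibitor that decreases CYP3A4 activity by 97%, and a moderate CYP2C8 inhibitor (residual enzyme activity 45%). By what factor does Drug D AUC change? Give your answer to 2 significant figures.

The CYP3A4 pathway (18% of clearance) falls to 0.03× activity: 0.18 × 0.03 = 0.0054.
The CYP2C8 pathway (42% of clearance) drops to 0.45× activity: 0.42 × 0.45 = 0.189.
Non-CYP routes (40%) are unchanged.
Relative clearance = 0.0054 + 0.189 + 0.4 = 0.5944.
Net AUC ratio = 1 / 0.5944 = 1.7.

1.7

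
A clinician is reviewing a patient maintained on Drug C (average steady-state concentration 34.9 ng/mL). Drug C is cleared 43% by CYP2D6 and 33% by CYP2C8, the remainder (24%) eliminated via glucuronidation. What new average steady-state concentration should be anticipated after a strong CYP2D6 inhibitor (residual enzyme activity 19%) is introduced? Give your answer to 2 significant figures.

CYP2D6: 0.43 × 0.19 = 0.0817
CYP2C8: 0.33 (unchanged)
Other: 0.24 (unchanged)
Relative clearance = 0.0817 + 0.33 + 0.24 = 0.6517.
With dosing unchanged, average steady-state concentration scales as 1/CL: 34.9 / 0.6517 = 54 ng/mL.

54 ng/mL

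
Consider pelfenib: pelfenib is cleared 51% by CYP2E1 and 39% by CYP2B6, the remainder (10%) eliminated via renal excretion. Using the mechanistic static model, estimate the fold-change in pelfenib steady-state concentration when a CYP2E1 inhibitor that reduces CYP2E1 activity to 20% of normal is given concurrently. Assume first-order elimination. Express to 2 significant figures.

1.7

CYP2E1: 0.51 × 0.2 = 0.102
CYP2B6: 0.39 (unchanged)
Other: 0.1 (unchanged)
New clearance relative to baseline: 0.102 + 0.39 + 0.1 = 0.592.
Steady-state concentration is inversely proportional to clearance, so the fold-change is 1 / 0.592 = 1.7.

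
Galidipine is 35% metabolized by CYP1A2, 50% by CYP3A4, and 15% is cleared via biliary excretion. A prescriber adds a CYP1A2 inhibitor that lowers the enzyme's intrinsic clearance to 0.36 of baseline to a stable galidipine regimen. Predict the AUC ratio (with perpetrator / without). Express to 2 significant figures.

1.3

The CYP1A2 pathway (35% of clearance) falls to 0.36× activity: 0.35 × 0.36 = 0.126.
CYP3A4 (50%) and the residual 15% are unaffected.
New clearance relative to baseline: 0.126 + 0.5 + 0.15 = 0.776.
AUC is inversely proportional to clearance, so the fold-change is 1 / 0.776 = 1.3.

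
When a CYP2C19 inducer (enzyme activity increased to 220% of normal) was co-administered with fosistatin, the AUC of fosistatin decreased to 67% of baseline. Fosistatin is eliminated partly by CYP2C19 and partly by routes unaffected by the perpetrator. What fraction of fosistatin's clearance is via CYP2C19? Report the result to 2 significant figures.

0.41

CL'/CL = 1 / 0.670 = 1.493
2.2·fm + (1 − fm) = 1.493
fm = (1.493 − 1) / (2.2 − 1) = 0.41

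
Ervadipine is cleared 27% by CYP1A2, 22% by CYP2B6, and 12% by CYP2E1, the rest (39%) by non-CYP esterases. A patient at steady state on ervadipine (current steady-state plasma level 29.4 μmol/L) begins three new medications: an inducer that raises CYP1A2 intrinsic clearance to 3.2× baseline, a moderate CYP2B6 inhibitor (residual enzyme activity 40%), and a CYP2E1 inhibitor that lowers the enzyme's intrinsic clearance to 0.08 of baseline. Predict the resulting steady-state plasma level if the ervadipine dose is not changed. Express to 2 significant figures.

22 μmol/L

The CYP1A2 pathway (27% of clearance) rises to 3.2× activity: 0.27 × 3.2 = 0.864.
The CYP2B6 pathway (22% of clearance) is reduced to 0.4× activity: 0.22 × 0.4 = 0.088.
The CYP2E1 pathway (12% of clearance) drops to 0.08× activity: 0.12 × 0.08 = 0.0096.
The remaining 39% of clearance is unaffected.
Relative clearance = 0.864 + 0.088 + 0.0096 + 0.39 = 1.3516.
Steady-state plasma level ∝ 1/CL: new value = 29.4 / 1.3516 = 22 μmol/L.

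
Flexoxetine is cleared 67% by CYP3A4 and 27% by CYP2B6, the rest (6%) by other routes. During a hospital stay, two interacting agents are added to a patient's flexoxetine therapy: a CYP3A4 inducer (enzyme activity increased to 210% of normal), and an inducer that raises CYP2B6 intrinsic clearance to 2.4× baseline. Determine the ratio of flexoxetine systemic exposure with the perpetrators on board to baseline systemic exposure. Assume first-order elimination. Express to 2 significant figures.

The CYP3A4 pathway (67% of clearance) is boosted to 2.1× activity: 0.67 × 2.1 = 1.407.
The CYP2B6 pathway (27% of clearance) increases to 2.4× activity: 0.27 × 2.4 = 0.648.
The remaining 6% of clearance is unaffected.
CL_new/CL_old = 1.407 + 0.648 + 0.06 = 2.115.
Systemic exposure ∝ 1/CL: fold-change = 1 / 2.115 = 0.47.

0.47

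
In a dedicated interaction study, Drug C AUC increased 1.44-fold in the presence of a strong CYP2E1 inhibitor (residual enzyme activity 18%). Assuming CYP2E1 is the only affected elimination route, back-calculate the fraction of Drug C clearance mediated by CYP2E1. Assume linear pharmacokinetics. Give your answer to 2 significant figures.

Let x = fm,CYP2E1. Because AUC ∝ 1/CL, relative clearance fell to 1/1.44 = 0.6944.
Setting x·0.18 + (1 − x) = 0.6944 and solving: x = (0.6944 − 1)/(0.18 − 1) = 0.37.

0.37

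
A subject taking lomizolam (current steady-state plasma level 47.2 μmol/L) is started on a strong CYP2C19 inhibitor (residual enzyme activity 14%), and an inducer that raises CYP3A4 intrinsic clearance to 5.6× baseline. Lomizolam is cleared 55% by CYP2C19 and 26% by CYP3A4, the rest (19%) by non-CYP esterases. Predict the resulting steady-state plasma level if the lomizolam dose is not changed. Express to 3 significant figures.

The CYP2C19 pathway (55% of clearance) falls to 0.14× activity: 0.55 × 0.14 = 0.077.
The CYP3A4 pathway (26% of clearance) increases to 5.6× activity: 0.26 × 5.6 = 1.456.
The remaining 19% of clearance is unaffected.
New clearance relative to baseline: 0.077 + 1.456 + 0.19 = 1.723.
Dividing the baseline by the relative clearance: 47.2 / 1.723 = 27.4 μmol/L.

27.4 μmol/L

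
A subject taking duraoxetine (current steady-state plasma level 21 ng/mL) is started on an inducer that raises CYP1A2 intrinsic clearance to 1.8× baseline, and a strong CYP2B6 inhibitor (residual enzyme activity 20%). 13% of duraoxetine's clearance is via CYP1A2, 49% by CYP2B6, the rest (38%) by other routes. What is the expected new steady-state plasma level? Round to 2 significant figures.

29 ng/mL

CYP1A2: 0.13 × 1.8 = 0.234
CYP2B6: 0.49 × 0.2 = 0.098
Other: 0.38 (unchanged)
Relative clearance = 0.234 + 0.098 + 0.38 = 0.712.
New steady-state plasma level = 21 / 0.712 = 29 ng/mL (concentration scales inversely with clearance).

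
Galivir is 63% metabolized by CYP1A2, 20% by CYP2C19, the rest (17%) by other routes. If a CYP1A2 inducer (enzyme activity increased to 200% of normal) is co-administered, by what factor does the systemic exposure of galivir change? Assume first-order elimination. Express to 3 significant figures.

0.613

CYP1A2: 0.63 × 2 = 1.26
CYP2C19: 0.2 (unchanged)
Other: 0.17 (unchanged)
CL_new/CL_old = 1.26 + 0.2 + 0.17 = 1.63.
Systemic exposure is inversely proportional to clearance, so the fold-change is 1 / 1.63 = 0.613.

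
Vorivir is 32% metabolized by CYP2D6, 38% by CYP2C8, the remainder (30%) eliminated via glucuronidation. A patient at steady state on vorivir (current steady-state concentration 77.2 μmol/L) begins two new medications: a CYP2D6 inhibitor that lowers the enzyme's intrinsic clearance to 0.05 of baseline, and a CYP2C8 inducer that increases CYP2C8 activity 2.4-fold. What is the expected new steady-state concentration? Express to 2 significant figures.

63 μmol/L

The CYP2D6 pathway (32% of clearance) falls to 0.05× activity: 0.32 × 0.05 = 0.016.
The CYP2C8 pathway (38% of clearance) rises to 2.4× activity: 0.38 × 2.4 = 0.912.
The remaining 30% of clearance is unaffected.
Relative clearance = 0.016 + 0.912 + 0.3 = 1.228.
Dividing the baseline by the relative clearance: 77.2 / 1.228 = 63 μmol/L.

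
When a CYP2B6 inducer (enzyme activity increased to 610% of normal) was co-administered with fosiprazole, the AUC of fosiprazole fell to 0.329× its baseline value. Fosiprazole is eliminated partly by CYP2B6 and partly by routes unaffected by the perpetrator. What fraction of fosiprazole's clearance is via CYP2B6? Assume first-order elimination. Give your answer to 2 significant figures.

0.40

CL'/CL = 1 / 0.329 = 3.04
6.1·fm + (1 − fm) = 3.04
fm = (3.04 − 1) / (6.1 − 1) = 0.40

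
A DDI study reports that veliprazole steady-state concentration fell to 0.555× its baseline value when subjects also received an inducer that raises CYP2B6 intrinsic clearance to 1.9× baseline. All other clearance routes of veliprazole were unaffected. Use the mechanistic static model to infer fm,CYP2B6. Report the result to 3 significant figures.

0.891

CL'/CL = 1 / 0.555 = 1.802
1.9·fm + (1 − fm) = 1.802
fm = (1.802 − 1) / (1.9 − 1) = 0.891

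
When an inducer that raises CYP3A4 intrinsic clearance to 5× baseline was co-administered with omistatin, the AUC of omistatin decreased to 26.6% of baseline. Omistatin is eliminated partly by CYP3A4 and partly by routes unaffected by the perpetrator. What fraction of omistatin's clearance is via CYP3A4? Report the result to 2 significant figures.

0.69

Call the CYP3A4 fraction fm. After the interaction, CL_new/CL_old = fm × 5 + (1 − fm).
AUC ratio = 1 / (new CL fraction), so new CL fraction = 1 / 0.266 = 3.759.
fm × 5 + 1 − fm = 3.759  ⇒  fm × (5 − 1) = 2.759  ⇒  fm = 0.69.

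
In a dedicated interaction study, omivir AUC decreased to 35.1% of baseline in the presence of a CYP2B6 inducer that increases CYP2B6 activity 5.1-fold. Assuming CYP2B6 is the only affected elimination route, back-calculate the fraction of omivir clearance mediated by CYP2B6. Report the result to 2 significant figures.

Write x for the fraction cleared via CYP2B6. The observed AUC change means clearance rose to 1/0.351 = 2.849 of baseline.
Setting x·5.1 + (1 − x) = 2.849 and solving: x = (2.849 − 1)/(5.1 − 1) = 0.45.

0.45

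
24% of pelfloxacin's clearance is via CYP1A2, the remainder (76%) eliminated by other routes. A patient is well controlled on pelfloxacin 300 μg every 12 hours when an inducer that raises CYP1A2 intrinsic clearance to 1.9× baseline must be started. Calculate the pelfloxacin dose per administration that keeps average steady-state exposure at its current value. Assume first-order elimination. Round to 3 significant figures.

365 μg

The CYP1A2 pathway (24% of clearance) is boosted to 1.9× activity: 0.24 × 1.9 = 0.456.
The remaining 76% of clearance is unaffected.
CL_new/CL_old = 0.456 + 0.76 = 1.216.
To maintain the same steady-state level, dose must scale with clearance: new dose = 300 × 1.216 = 365 μg.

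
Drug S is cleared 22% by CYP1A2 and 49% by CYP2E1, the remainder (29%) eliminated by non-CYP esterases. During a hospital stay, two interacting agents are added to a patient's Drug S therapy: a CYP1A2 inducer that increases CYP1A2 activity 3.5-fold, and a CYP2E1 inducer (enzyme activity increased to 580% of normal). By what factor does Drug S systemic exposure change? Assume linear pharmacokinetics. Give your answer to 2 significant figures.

0.26

The CYP1A2 pathway (22% of clearance) increases to 3.5× activity: 0.22 × 3.5 = 0.77.
The CYP2E1 pathway (49% of clearance) is boosted to 5.8× activity: 0.49 × 5.8 = 2.842.
The remaining 29% of clearance is unaffected.
CL_new/CL_old = 0.77 + 2.842 + 0.29 = 3.902.
Net systemic exposure ratio = 1 / 3.902 = 0.26.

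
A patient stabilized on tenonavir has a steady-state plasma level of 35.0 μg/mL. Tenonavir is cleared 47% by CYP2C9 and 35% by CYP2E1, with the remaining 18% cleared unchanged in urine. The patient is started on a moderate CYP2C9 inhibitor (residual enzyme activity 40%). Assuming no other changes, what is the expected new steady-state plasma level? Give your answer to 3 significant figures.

CYP2C9: 0.47 × 0.4 = 0.188
CYP2E1: 0.35 (unchanged)
Other: 0.18 (unchanged)
Relative clearance = 0.188 + 0.35 + 0.18 = 0.718.
With dosing unchanged, steady-state plasma level scales as 1/CL: 35.0 / 0.718 = 48.7 μg/mL.

48.7 μg/mL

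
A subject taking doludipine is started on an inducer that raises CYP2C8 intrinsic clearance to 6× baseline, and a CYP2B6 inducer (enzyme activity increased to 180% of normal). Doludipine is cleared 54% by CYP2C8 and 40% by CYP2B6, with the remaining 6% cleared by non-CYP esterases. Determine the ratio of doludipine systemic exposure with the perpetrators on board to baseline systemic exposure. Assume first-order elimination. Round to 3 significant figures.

CYP2C8: 0.54 × 6 = 3.24
CYP2B6: 0.4 × 1.8 = 0.72
Other: 0.06 (unchanged)
New clearance relative to baseline: 3.24 + 0.72 + 0.06 = 4.02.
Systemic exposure ∝ 1/CL: fold-change = 1 / 4.02 = 0.249.

0.249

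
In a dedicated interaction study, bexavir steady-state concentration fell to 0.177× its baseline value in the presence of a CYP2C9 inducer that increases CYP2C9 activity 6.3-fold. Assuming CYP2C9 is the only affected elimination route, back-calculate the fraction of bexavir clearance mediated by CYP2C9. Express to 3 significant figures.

Let fm be the CYP2C9 fraction. New clearance relative to baseline = fm × 6.3 + (1 − fm).
Steady-state concentration ratio = 1 / (new CL fraction), so new CL fraction = 1 / 0.177 = 5.65.
fm × 6.3 + 1 − fm = 5.65  ⇒  fm × (6.3 − 1) = 4.65  ⇒  fm = 0.877.

0.877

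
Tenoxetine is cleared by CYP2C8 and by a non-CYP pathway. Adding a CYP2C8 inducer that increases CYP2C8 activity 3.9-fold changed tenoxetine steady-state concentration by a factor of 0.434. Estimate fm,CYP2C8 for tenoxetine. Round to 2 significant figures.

0.45

Let fm be the CYP2C8 fraction. New clearance relative to baseline = fm × 3.9 + (1 − fm).
Steady-state concentration ratio = 1 / (new CL fraction), so new CL fraction = 1 / 0.434 = 2.304.
fm × 3.9 + 1 − fm = 2.304  ⇒  fm × (3.9 − 1) = 1.304  ⇒  fm = 0.45.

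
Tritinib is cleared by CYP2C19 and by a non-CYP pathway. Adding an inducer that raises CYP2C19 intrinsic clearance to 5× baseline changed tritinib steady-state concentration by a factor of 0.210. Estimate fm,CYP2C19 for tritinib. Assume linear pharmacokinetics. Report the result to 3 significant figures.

CL'/CL = 1 / 0.210 = 4.762
5·fm + (1 − fm) = 4.762
fm = (4.762 − 1) / (5 − 1) = 0.940

0.940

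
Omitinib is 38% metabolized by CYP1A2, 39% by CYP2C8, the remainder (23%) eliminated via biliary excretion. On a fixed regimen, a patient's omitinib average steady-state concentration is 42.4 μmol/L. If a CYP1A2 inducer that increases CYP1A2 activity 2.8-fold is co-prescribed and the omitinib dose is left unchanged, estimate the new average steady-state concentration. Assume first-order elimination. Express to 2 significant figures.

The CYP1A2 pathway (38% of clearance) is boosted to 2.8× activity: 0.38 × 2.8 = 1.064.
CYP2C8 (39%) and the residual 23% are unaffected.
New clearance relative to baseline: 1.064 + 0.39 + 0.23 = 1.684.
New average steady-state concentration = baseline ÷ relative clearance = 42.4 / 1.684 = 25 μmol/L.

25 μmol/L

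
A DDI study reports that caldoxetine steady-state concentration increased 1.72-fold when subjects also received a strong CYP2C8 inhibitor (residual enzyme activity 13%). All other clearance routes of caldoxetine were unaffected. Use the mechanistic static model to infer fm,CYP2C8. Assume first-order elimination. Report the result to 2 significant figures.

Let x = fm,CYP2C8. Because steady-state concentration ∝ 1/CL, relative clearance fell to 1/1.72 = 0.5814.
Setting x·0.13 + (1 − x) = 0.5814 and solving: x = (0.5814 − 1)/(0.13 − 1) = 0.48.

0.48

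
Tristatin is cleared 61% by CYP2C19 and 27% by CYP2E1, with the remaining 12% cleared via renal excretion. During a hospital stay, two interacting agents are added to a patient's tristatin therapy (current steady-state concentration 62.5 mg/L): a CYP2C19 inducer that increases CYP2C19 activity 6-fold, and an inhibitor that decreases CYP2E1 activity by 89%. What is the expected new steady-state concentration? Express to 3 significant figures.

The CYP2C19 pathway (61% of clearance) is boosted to 6× activity: 0.61 × 6 = 3.66.
The CYP2E1 pathway (27% of clearance) is reduced to 0.11× activity: 0.27 × 0.11 = 0.0297.
Non-CYP routes (12%) are unchanged.
New clearance relative to baseline: 3.66 + 0.0297 + 0.12 = 3.8097.
Dividing the baseline by the relative clearance: 62.5 / 3.8097 = 16.4 mg/L.

16.4 mg/L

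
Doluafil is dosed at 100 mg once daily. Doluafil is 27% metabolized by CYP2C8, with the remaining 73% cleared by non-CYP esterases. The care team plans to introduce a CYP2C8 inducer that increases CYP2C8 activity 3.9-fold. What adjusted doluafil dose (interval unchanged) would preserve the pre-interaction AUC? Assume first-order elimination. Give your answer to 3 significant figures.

The CYP2C8 pathway (27% of clearance) rises to 3.9× activity: 0.27 × 3.9 = 1.053.
Non-CYP routes (73%) are unchanged.
Relative clearance = 1.053 + 0.73 = 1.783.
To maintain the same steady-state level, dose must scale with clearance: new dose = 100 × 1.783 = 178 mg.

178 mg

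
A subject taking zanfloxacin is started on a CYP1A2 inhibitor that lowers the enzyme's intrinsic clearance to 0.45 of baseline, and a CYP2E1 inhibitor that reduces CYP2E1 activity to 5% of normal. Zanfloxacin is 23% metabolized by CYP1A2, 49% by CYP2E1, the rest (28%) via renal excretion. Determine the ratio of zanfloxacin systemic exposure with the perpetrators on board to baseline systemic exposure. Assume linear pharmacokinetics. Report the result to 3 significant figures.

The CYP1A2 pathway (23% of clearance) is reduced to 0.45× activity: 0.23 × 0.45 = 0.1035.
The CYP2E1 pathway (49% of clearance) is reduced to 0.05× activity: 0.49 × 0.05 = 0.0245.
Non-CYP routes (28%) are unchanged.
Relative clearance = 0.1035 + 0.0245 + 0.28 = 0.408.
Net systemic exposure ratio = 1 / 0.408 = 2.45.

2.45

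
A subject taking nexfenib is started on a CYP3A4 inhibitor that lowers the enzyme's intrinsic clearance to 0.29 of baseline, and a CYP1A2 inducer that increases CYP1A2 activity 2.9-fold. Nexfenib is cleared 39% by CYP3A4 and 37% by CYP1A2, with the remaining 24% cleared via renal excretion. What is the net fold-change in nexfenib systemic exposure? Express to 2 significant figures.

The CYP3A4 pathway (39% of clearance) drops to 0.29× activity: 0.39 × 0.29 = 0.1131.
The CYP1A2 pathway (37% of clearance) rises to 2.9× activity: 0.37 × 2.9 = 1.073.
The remaining 24% of clearance is unaffected.
CL_new/CL_old = 0.1131 + 1.073 + 0.24 = 1.4261.
Net systemic exposure ratio = 1 / 1.4261 = 0.70.

0.70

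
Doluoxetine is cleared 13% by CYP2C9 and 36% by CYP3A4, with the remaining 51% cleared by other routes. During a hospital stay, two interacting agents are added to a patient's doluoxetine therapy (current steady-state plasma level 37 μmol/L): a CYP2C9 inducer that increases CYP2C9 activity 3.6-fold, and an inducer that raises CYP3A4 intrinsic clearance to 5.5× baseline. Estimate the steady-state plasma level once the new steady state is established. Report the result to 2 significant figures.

13 μmol/L

The CYP2C9 pathway (13% of clearance) rises to 3.6× activity: 0.13 × 3.6 = 0.468.
The CYP3A4 pathway (36% of clearance) increases to 5.5× activity: 0.36 × 5.5 = 1.98.
The remaining 51% of clearance is unaffected.
CL_new/CL_old = 0.468 + 1.98 + 0.51 = 2.958.
Dividing the baseline by the relative clearance: 37 / 2.958 = 13 μmol/L.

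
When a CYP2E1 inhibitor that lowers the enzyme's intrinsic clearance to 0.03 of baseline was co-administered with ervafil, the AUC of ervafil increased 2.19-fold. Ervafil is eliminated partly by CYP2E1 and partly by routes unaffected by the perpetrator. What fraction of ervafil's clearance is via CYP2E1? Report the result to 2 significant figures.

0.56

Write x for the fraction cleared via CYP2E1. The observed AUC change means clearance fell to 1/2.19 = 0.4566 of baseline.
Only the CYP2E1 route changed, so 0.4566 = x·0.03 + (1 − x), giving x = 0.56.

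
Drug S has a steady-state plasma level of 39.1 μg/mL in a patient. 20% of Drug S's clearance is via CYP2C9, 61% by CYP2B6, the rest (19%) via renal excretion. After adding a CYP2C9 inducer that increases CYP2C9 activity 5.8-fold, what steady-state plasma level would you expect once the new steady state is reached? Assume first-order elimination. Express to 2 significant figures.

20 μg/mL

The CYP2C9 pathway (20% of clearance) rises to 5.8× activity: 0.2 × 5.8 = 1.16.
CYP2B6 (61%) and the residual 19% are unaffected.
New clearance relative to baseline: 1.16 + 0.61 + 0.19 = 1.96.
Steady-state plasma level ∝ 1/CL, so new value = 39.1 / 1.96 = 20 μg/mL.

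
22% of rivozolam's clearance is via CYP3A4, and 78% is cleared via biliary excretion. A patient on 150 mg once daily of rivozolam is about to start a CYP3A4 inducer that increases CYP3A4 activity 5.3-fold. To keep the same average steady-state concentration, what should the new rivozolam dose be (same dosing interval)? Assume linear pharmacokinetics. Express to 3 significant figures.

The CYP3A4 pathway (22% of clearance) increases to 5.3× activity: 0.22 × 5.3 = 1.166.
The remaining 78% of clearance is unaffected.
New clearance relative to baseline: 1.166 + 0.78 = 1.946.
To maintain the same steady-state level, dose must scale with clearance: new dose = 150 × 1.946 = 292 mg.

292 mg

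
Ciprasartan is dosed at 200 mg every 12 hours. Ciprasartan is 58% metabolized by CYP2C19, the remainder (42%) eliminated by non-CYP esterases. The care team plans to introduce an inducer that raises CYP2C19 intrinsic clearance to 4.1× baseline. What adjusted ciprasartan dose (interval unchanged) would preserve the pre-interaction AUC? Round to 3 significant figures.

The CYP2C19 pathway (58% of clearance) is boosted to 4.1× activity: 0.58 × 4.1 = 2.378.
The remaining 42% of clearance is unaffected.
CL_new/CL_old = 2.378 + 0.42 = 2.798.
Exposure is unchanged when dose changes in proportion to clearance. New dose = 200 mg × 2.798 = 560 mg.

560 mg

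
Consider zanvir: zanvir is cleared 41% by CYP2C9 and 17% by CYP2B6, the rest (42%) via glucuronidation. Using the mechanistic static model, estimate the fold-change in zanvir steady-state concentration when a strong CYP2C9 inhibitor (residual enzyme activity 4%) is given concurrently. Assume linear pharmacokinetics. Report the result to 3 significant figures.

The CYP2C9 pathway (41% of clearance) is reduced to 0.04× activity: 0.41 × 0.04 = 0.0164.
CYP2B6 (17%) and the residual 42% are unaffected.
Relative clearance = 0.0164 + 0.17 + 0.42 = 0.6064.
Steady-state concentration is inversely proportional to clearance, so the fold-change is 1 / 0.6064 = 1.65.

1.65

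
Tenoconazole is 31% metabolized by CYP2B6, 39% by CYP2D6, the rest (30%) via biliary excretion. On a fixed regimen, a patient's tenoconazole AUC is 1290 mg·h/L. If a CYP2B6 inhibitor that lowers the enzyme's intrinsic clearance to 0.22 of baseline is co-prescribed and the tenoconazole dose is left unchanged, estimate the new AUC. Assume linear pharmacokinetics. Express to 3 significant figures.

The CYP2B6 pathway (31% of clearance) is reduced to 0.22× activity: 0.31 × 0.22 = 0.0682.
CYP2D6 (39%) and the residual 30% are unaffected.
CL_new/CL_old = 0.0682 + 0.39 + 0.3 = 0.7582.
AUC ∝ 1/CL, so new value = 1290 / 0.7582 = 1.70 × 10³ mg·h/L.

1.70 × 10³ mg·h/L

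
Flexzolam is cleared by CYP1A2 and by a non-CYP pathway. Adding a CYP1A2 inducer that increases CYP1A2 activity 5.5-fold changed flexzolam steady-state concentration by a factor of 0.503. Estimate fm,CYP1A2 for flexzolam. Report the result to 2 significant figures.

0.22

CL'/CL = 1 / 0.503 = 1.988
5.5·fm + (1 − fm) = 1.988
fm = (1.988 − 1) / (5.5 − 1) = 0.22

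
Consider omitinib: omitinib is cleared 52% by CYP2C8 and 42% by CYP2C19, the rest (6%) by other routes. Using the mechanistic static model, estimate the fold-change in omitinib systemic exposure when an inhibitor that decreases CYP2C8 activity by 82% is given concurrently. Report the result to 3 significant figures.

CYP2C8: 0.52 × 0.18 = 0.0936
CYP2C19: 0.42 (unchanged)
Other: 0.06 (unchanged)
Relative clearance = 0.0936 + 0.42 + 0.06 = 0.5736.
Systemic exposure is inversely proportional to clearance, so the fold-change is 1 / 0.5736 = 1.74.

1.74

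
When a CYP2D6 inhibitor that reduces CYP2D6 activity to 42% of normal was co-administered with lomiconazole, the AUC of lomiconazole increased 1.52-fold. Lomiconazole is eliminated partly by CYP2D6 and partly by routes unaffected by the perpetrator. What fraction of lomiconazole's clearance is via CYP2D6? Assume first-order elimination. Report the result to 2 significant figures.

CL'/CL = 1 / 1.52 = 0.6579
0.42·fm + (1 − fm) = 0.6579
fm = (0.6579 − 1) / (0.42 − 1) = 0.59

0.59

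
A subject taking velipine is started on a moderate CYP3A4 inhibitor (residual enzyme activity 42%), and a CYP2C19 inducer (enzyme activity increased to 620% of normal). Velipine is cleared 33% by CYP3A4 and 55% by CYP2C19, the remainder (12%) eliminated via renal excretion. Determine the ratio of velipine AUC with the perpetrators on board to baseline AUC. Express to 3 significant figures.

CYP3A4: 0.33 × 0.42 = 0.1386
CYP2C19: 0.55 × 6.2 = 3.41
Other: 0.12 (unchanged)
New clearance relative to baseline: 0.1386 + 3.41 + 0.12 = 3.6686.
Because AUC varies inversely with clearance, the combined effect is 1 / 3.6686 = 0.273.

0.273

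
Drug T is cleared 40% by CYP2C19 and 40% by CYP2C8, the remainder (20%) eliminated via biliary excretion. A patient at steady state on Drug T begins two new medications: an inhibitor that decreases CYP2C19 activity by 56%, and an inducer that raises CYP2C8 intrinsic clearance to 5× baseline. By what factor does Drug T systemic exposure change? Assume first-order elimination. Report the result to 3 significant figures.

CYP2C19: 0.4 × 0.44 = 0.176
CYP2C8: 0.4 × 5 = 2
Other: 0.2 (unchanged)
Relative clearance = 0.176 + 2 + 0.2 = 2.376.
Because systemic exposure varies inversely with clearance, the combined effect is 1 / 2.376 = 0.421.

0.421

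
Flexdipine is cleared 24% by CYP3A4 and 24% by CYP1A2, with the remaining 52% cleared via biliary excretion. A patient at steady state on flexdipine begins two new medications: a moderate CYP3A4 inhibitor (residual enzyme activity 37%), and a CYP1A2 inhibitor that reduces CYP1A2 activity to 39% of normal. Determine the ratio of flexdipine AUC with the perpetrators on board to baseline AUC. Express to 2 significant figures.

1.4

The CYP3A4 pathway (24% of clearance) is reduced to 0.37× activity: 0.24 × 0.37 = 0.0888.
The CYP1A2 pathway (24% of clearance) falls to 0.39× activity: 0.24 × 0.39 = 0.0936.
Non-CYP routes (52%) are unchanged.
Relative clearance = 0.0888 + 0.0936 + 0.52 = 0.7024.
AUC ∝ 1/CL: fold-change = 1 / 0.7024 = 1.4.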